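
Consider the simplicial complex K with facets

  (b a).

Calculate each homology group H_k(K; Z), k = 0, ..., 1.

H_0 = Z,  H_1 = 0.

K has 2 vertices, 1 edge.
rank ∂_0 = 0, rank ∂_1 = 1 ⇒ b_0 = 2 − 0 − 1 = 1; all invariant factors of ∂_1 are 1 so no torsion. So H_0 ≅ Z.
rank ∂_1 = 1, rank ∂_2 = 0 ⇒ b_1 = 1 − 1 − 0 = 0. So H_1 ≅ 0.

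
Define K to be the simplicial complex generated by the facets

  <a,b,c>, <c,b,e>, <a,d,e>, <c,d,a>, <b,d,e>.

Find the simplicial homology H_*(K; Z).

K has 5 vertices, 10 edges, 5 triangles.
rank ∂_0 = 0, rank ∂_1 = 4 ⇒ b_0 = 5 − 0 − 4 = 1; all invariant factors of ∂_1 are 1 so no torsion. So H_0 ≅ Z.
rank ∂_1 = 4, rank ∂_2 = 5 ⇒ b_1 = 10 − 4 − 5 = 1; all invariant factors of ∂_2 are 1 so no torsion. So H_1 ≅ Z.
rank ∂_2 = 5, rank ∂_3 = 0 ⇒ b_2 = 5 − 5 − 0 = 0. So H_2 ≅ 0.

H_0 = Z,  H_1 = Z,  H_2 = 0.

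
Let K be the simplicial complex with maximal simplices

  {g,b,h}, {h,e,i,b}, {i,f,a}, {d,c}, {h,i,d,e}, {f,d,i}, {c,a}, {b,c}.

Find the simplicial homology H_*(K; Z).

H_0 = Z,  H_1 = Z^2,  H_2 = 0,  H_3 = 0.

Fix the vertex order a < b < c < d < e < f < g < h < i and write every simplex with vertices in increasing order. Then dim K = 3 and the simplices of K are:

  0-simplices (9): a, b, c, d, e, f, g, h, i
  1-simplices (18): ac, af, ai, bc, be, bg, bh, bi, cd, de, df, dh, di, eh, ei, fi, gh, hi
  2-simplices (10): afi, beh, bei, bgh, bhi, deh, dei, dfi, dhi, ehi
  3-simplices (2): behi, dehi

giving chain groups C_0 ≅ Z^9, C_1 ≅ Z^18, C_2 ≅ Z^10, C_3 ≅ Z^2.

The boundary map ∂_1: C_1 → C_0 is given by ∂[p,q] = [q] − [p]. For instance
  ∂ei = i − e.
The 9×18 boundary matrix has rank 8 and Smith normal form diag(1,1,1,1,1,1,1,1).

The boundary map ∂_2: C_2 → C_1 sends each 2-simplex [p,q,r] to [q,r] − [p,r] + [p,q]. For instance
  ∂bei = ei − bi + be,
  ∂deh = eh − dh + de.
As a 18×10 matrix over Z this has rank 8, with invariant factors (1,1,1,1,1,1,1,1).

Boundary ∂_3: C_3 → C_2 sends each 3-simplex σ to the alternating sum Σ_i (−1)^i (σ with its i-th vertex removed). For instance
  ∂dehi = ehi − dhi + dei − deh,
  ∂behi = ehi − bhi + bei − beh.
The resulting 10×2 matrix has rank 2, and its Smith normal form has invariant factors (1,1).

Now H_k = ker ∂_k / im ∂_{k+1}, so:

  H_0: rank C_0 − rank ∂_1 = 9 − 8 = 1, and the invariant factors of ∂_1 are all 1, so H_0 = Z.
  H_1: rank ker ∂_1 − rank ∂_2 = (18 − 8) − 8 = 2, and the invariant factors of ∂_2 are all 1, so H_1 = Z^2.
  H_2: rank ker ∂_2 − rank ∂_3 = (10 − 8) − 2 = 0, and the invariant factors of ∂_3 are all 1, so H_2 = 0.
  H_3: rank ker ∂_3 − rank ∂_4 = (2 − 2) − 0 = 0, and there is no ∂_4, so H_3 = 0.

As a check, the Euler characteristic is 9 − 18 + 10 − 2 = -1, which agrees with 1 − 2 + 0 − 0 = -1.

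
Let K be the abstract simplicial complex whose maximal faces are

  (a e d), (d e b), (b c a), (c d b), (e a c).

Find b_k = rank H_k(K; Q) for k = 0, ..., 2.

K has 5 vertices, 10 edges, 5 triangles.
rank ∂_0 = 0, rank ∂_1 = 4 ⇒ b_0 = 5 − 0 − 4 = 1; all invariant factors of ∂_1 are 1 so no torsion. So H_0 ≅ Z.
rank ∂_1 = 4, rank ∂_2 = 5 ⇒ b_1 = 10 − 4 − 5 = 1; all invariant factors of ∂_2 are 1 so no torsion. So H_1 ≅ Z.
rank ∂_2 = 5, rank ∂_3 = 0 ⇒ b_2 = 5 − 5 − 0 = 0. So H_2 ≅ 0.

b_0 = 1, b_1 = 1, b_2 = 0.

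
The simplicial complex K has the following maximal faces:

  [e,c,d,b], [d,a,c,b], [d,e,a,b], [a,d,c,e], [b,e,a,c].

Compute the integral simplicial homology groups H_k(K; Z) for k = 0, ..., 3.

Order the vertices as a < b < c < d < e. Listing each simplex with vertices in this order, K has dimension 3 with simplices:

  0-simplices (5): a, b, c, d, e
  1-simplices (10): ab, ac, ad, ae, bc, bd, be, cd, ce, de
  2-simplices (10): abc, abd, abe, acd, ace, ade, bcd, bce, bde, cde
  3-simplices (5): abcd, abce, abde, acde, bcde

so the chain groups are C_0 ≅ Z^5, C_1 ≅ Z^10, C_2 ≅ Z^10, C_3 ≅ Z^5.

The boundary map ∂_1: C_1 → C_0 maps an edge to its endpoints' difference, ∂[p,q] = q − p.
The 5×10 boundary matrix has rank 4 and Smith normal form diag(1,1,1,1).

Boundary ∂_2: C_2 → C_1 acts by ∂[p,q,r] = [q,r] − [p,r] + [p,q]. For instance
  ∂abe = be − ae + ab,
  ∂bce = ce − be + bc.
The resulting 10×10 matrix has rank 6, and its Smith normal form has invariant factors (1,1,1,1,1,1).

∂_3: C_3 → C_2 sends each 3-simplex σ to the alternating sum Σ_i (−1)^i (σ with its i-th vertex removed). For instance
  ∂abde = bde − ade + abe − abd,
  ∂acde = cde − ade + ace − acd.
This gives a 10×5 integer matrix of rank 4; reducing to Smith normal form yields diagonal entries (1,1,1,1).

From H_k ≅ ker(∂_k) / im(∂_{k+1}) we obtain:

  H_0: rank C_0 − rank ∂_1 = 5 − 4 = 1, and the invariant factors of ∂_1 are all 1, so H_0 = Z.
  H_1: rank ker ∂_1 − rank ∂_2 = (10 − 4) − 6 = 0, and the invariant factors of ∂_2 are all 1, so H_1 = 0.
  H_2: rank ker ∂_2 − rank ∂_3 = (10 − 6) − 4 = 0, and the invariant factors of ∂_3 are all 1, so H_2 = 0.
  H_3: rank ker ∂_3 − rank ∂_4 = (5 − 4) − 0 = 1, and there is no ∂_4, so H_3 = Z.

H_0 ≅ Z,  H_1 = 0,  H_2 = 0,  H_3 ≅ Z.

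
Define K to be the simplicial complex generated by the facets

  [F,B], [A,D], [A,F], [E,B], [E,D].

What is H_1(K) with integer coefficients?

K has 5 vertices, 5 edges.
rank ∂_1 = 4, rank ∂_2 = 0 ⇒ b_1 = 5 − 4 − 0 = 1. So H_1 = Z.

H_1 = Z.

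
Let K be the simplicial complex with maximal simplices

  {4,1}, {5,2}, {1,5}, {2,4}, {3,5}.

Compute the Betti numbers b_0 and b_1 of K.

b_0 = 1, b_1 = 1.

Take the total order 1 < 2 < 3 < 4 < 5 on the vertex set. Then K (dimension 1) consists of the simplices:

  0-simplices (5): [1], [2], [3], [4], [5]
  1-simplices (5): [1,4], [1,5], [2,4], [2,5], [3,5]

so the chain groups are C_0 ≅ Z^5, C_1 ≅ Z^5.

The boundary map ∂_1: C_1 → C_0 sends each edge [p,q] (with p < q) to q − p.
As a 5×5 matrix over Z this has rank 4, with invariant factors (1,1,1,1).

Now H_k = ker ∂_k / im ∂_{k+1}, so:

  H_0: rank C_0 − rank ∂_1 = 5 − 4 = 1, and the invariant factors of ∂_1 are all 1, so H_0 ≅ Z.
  H_1: rank ker ∂_1 − rank ∂_2 = (5 − 4) − 0 = 1, and there is no ∂_2, so H_1 ≅ Z.

As a check, the Euler characteristic is 5 − 5 = 0, which agrees with 1 − 1 = 0.

Hence the Betti numbers are b_0 = 1, b_1 = 1.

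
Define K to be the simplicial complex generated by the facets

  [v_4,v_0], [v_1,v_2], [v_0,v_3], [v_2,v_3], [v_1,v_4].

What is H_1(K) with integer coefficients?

H_1 ≅ Z.

We work with the vertex ordering v_0 < v_1 < v_2 < v_3 < v_4. The simplices of K, each written with vertices in increasing order, are:

  0-simplices (5): [v_0], [v_1], [v_2], [v_3], [v_4]
  1-simplices (5): [v_0,v_3], [v_0,v_4], [v_1,v_2], [v_1,v_4], [v_2,v_3]

giving chain groups C_0 ≅ Z^5, C_1 ≅ Z^5.

The boundary map ∂_1: C_1 → C_0 maps an edge to its endpoints' difference, ∂[p,q] = q − p. For instance
  ∂[v_0,v_3] = [v_3] − [v_0].
As a 5×5 matrix over Z this has rank 4, with invariant factors (1,1,1,1).

Now H_k = ker ∂_k / im ∂_{k+1}, so:

  H_1: rank ker ∂_1 − rank ∂_2 = (5 − 4) − 0 = 1, and there is no ∂_2, so H_1 ≅ Z.

(K is a triangulation of the circle S^1.)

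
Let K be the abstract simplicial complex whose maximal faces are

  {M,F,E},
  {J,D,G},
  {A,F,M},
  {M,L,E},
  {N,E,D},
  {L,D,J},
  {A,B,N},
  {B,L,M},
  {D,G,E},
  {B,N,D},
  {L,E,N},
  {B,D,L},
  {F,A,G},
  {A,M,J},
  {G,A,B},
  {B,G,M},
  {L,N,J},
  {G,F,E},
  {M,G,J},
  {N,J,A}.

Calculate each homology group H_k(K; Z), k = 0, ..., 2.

H_0 = Z,  H_1 = Z × Z/2,  H_2 = 0.

Fix the vertex order A < B < D < E < F < G < J < L < M < N and write every simplex with vertices in increasing order. Then dim K = 2 and the simplices of K are:

  0-simplices (10): A, B, D, E, F, G, J, L, M, N
  1-simplices (30): AB, AF, AG, AJ, AM, AN, BD, BG, BL, BM, BN, DE, DG, DJ, DL, DN, EF, EG, EL, EM, EN, FG, FM, GJ, GM, JL, JM, JN, LM, LN
  2-simplices (20): ABG, ABN, AFG, AFM, AJM, AJN, BDL, BDN, BGM, BLM, DEG, DEN, DGJ, DJL, EFG, EFM, ELM, ELN, GJM, JLN

giving chain groups C_0 ≅ Z^10, C_1 ≅ Z^30, C_2 ≅ Z^20.

Boundary ∂_1: C_1 → C_0 maps an edge to its endpoints' difference, ∂[p,q] = q − p.
This gives a 10×30 integer matrix of rank 9; reducing to Smith normal form yields diagonal entries (1,1,1,1,1,1,1,1,1).

∂_2: C_2 → C_1 acts by ∂[p,q,r] = [q,r] − [p,r] + [p,q]. For instance
  ∂BDN = DN − BN + BD,
  ∂AFG = FG − AG + AF.
As a 30×20 matrix over Z this has rank 20, with invariant factors (1,1,1,1,1,1,1,1,1,1,1,1,1,1,1,1,1,1,1,2).

From H_k ≅ ker(∂_k) / im(∂_{k+1}) we obtain:

  H_0: rank C_0 − rank ∂_1 = 10 − 9 = 1, and the invariant factors of ∂_1 are all 1, so H_0 = Z.
  H_1: rank ker ∂_1 − rank ∂_2 = (30 − 9) − 20 = 1, and ∂_2 has invariant factor 2 > 1, so H_1 = Z × Z/2.
  H_2: rank ker ∂_2 − rank ∂_3 = (20 − 20) − 0 = 0, and there is no ∂_3, so H_2 = 0.

As a check, the Euler characteristic is 10 − 30 + 20 = 0, which agrees with 1 − 1 + 0 = 0.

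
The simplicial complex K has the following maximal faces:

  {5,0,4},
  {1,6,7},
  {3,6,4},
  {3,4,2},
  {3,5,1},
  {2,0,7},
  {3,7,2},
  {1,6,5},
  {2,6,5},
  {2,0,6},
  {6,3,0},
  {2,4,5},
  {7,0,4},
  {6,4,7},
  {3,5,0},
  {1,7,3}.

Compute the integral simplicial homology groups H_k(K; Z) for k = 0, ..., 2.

H_0 = Z,  H_1 = Z^2,  H_2 = Z.

Take the total order 0 < 1 < 2 < 3 < 4 < 5 < 6 < 7 on the vertex set. Then K (dimension 2) consists of the simplices:

  0-simplices (8): [0], [1], [2], [3], [4], [5], [6], [7]
  1-simplices (24): (24 of them)
  2-simplices (16): [0,2,6], [0,2,7], [0,3,5], [0,3,6], [0,4,5], [0,4,7], [1,3,5], [1,3,7], [1,5,6], [1,6,7], [2,3,4], [2,3,7], [2,4,5], [2,5,6], [3,4,6], [4,6,7]

Hence C_0 ≅ Z^8, C_1 ≅ Z^24, C_2 ≅ Z^16.

The boundary map ∂_1: C_1 → C_0 sends each edge [p,q] (with p < q) to q − p.
As a 8×24 matrix over Z this has rank 7, with invariant factors (1,1,1,1,1,1,1).

Boundary ∂_2: C_2 → C_1 acts by ∂[p,q,r] = [q,r] − [p,r] + [p,q]. For instance
  ∂[1,3,7] = [3,7] − [1,7] + [1,3],
  ∂[0,2,7] = [2,7] − [0,7] + [0,2].
The 24×16 boundary matrix has rank 15 and Smith normal form diag(1,1,1,1,1,1,1,1,1,1,1,1,1,1,1).

Reading off H_k = ker ∂_k / im ∂_{k+1}:

  H_0: rank C_0 − rank ∂_1 = 8 − 7 = 1, and the invariant factors of ∂_1 are all 1, so H_0 ≅ Z.
  H_1: rank ker ∂_1 − rank ∂_2 = (24 − 7) − 15 = 2, and the invariant factors of ∂_2 are all 1, so H_1 ≅ Z^2.
  H_2: rank ker ∂_2 − rank ∂_3 = (16 − 15) − 0 = 1, and there is no ∂_3, so H_2 ≅ Z.

As a check, the Euler characteristic is 8 − 24 + 16 = 0, which agrees with 1 − 2 + 1 = 0.
(K is a triangulation of the torus T^2.)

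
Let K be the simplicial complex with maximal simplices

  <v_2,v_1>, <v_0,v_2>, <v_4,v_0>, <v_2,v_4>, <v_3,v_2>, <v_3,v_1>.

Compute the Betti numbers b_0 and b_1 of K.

b_0 = 1, b_1 = 2.

Take the total order v_0 < v_1 < v_2 < v_3 < v_4 on the vertex set. Then K (dimension 1) consists of the simplices:

  0-simplices (5): [v_0], [v_1], [v_2], [v_3], [v_4]
  1-simplices (6): [v_0,v_2], [v_0,v_4], [v_1,v_2], [v_1,v_3], [v_2,v_3], [v_2,v_4]

so the chain groups are C_0 ≅ Z^5, C_1 ≅ Z^6.

The boundary map ∂_1: C_1 → C_0 is given by ∂[p,q] = [q] − [p]. For instance
  ∂[v_1,v_3] = [v_3] − [v_1].
As a 5×6 matrix over Z this has rank 4, with invariant factors (1,1,1,1).

Now H_k = ker ∂_k / im ∂_{k+1}, so:

  H_0: rank C_0 − rank ∂_1 = 5 − 4 = 1, and the invariant factors of ∂_1 are all 1, so H_0 = Z.
  H_1: rank ker ∂_1 − rank ∂_2 = (6 − 4) − 0 = 2, and there is no ∂_2, so H_1 = Z^2.

Hence the Betti numbers are b_0 = 1, b_1 = 2.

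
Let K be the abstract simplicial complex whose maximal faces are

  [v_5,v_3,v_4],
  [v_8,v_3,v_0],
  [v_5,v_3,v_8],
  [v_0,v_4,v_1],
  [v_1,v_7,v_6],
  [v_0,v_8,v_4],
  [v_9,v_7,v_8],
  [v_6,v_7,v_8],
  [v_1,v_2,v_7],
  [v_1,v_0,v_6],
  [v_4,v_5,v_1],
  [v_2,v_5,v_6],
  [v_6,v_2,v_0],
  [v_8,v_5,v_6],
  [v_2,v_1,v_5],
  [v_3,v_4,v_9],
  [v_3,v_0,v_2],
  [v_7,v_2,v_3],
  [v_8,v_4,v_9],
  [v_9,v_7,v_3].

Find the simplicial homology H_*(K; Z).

We work with the vertex ordering v_0 < v_1 < v_2 < v_3 < v_4 < v_5 < v_6 < v_7 < v_8 < v_9. The simplices of K, each written with vertices in increasing order, are:

  0-simplices (10): [v_0], [v_1], [v_2], [v_3], [v_4], [v_5], [v_6], [v_7], [v_8], [v_9]
  1-simplices (30): (30 of them)
  2-simplices (20): (20 of them)

giving chain groups C_0 ≅ Z^10, C_1 ≅ Z^30, C_2 ≅ Z^20.

The boundary map ∂_1: C_1 → C_0 maps an edge to its endpoints' difference, ∂[p,q] = q − p.
The 10×30 boundary matrix has rank 9 and Smith normal form diag(1,1,1,1,1,1,1,1,1).

Boundary ∂_2: C_2 → C_1 maps a triangle to the signed sum of its edges. For instance
  ∂[v_7,v_8,v_9] = [v_8,v_9] − [v_7,v_9] + [v_7,v_8],
  ∂[v_0,v_1,v_4] = [v_1,v_4] − [v_0,v_4] + [v_0,v_1].
The 30×20 boundary matrix has rank 20 and Smith normal form diag(1,1,1,1,1,1,1,1,1,1,1,1,1,1,1,1,1,1,1,2).

Reading off H_k = ker ∂_k / im ∂_{k+1}:

  H_0: rank C_0 − rank ∂_1 = 10 − 9 = 1, and the invariant factors of ∂_1 are all 1, so H_0 = Z.
  H_1: rank ker ∂_1 − rank ∂_2 = (30 − 9) − 20 = 1, and ∂_2 has invariant factor 2 > 1, so H_1 = Z ⊕ Z/2.
  H_2: rank ker ∂_2 − rank ∂_3 = (20 − 20) − 0 = 0, and there is no ∂_3, so H_2 = 0.

H_0 = Z,  H_1 = Z ⊕ Z/2,  H_2 = 0.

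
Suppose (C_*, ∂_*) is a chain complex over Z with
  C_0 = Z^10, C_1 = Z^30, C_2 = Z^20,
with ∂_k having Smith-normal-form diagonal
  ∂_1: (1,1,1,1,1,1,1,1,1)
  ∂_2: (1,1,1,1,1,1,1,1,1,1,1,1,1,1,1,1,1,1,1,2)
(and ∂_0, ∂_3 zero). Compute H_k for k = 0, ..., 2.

H_0 = Z,  H_1 = Z ⊕ Z/2,  H_2 = 0.

H_0: b_0 = 10 − 0 − 9 = 1; torsion from ∂_1 factors > 1: none. So H_0 = Z.
H_1: b_1 = 30 − 9 − 20 = 1; torsion from ∂_2 factors > 1: [2]. So H_1 = Z ⊕ Z/2.
H_2: b_2 = 20 − 20 − 0 = 0; torsion from ∂_3 factors > 1: none. So H_2 = 0.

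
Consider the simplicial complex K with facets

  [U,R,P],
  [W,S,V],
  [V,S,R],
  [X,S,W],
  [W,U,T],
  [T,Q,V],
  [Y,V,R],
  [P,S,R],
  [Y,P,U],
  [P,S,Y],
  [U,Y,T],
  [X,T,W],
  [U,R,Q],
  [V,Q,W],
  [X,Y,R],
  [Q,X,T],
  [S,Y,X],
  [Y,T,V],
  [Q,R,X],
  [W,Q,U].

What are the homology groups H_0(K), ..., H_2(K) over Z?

Order the vertices as P < Q < R < S < T < U < V < W < X < Y. Listing each simplex with vertices in this order, K has dimension 2 with simplices:

  0-simplices (10): P, Q, R, S, T, U, V, W, X, Y
  1-simplices (30): PR, PS, PU, PY, QR, QT, QU, QV, QW, QX, RS, RU, RV, RX, RY, SV, SW, SX, SY, TU, TV, TW, TX, TY, UW, UY, VW, VY, WX, XY
  2-simplices (20): PRS, PRU, PSY, PUY, QRU, QRX, QTV, QTX, QUW, QVW, RSV, RVY, RXY, SVW, SWX, SXY, TUW, TUY, TVY, TWX

Hence C_0 ≅ Z^10, C_1 ≅ Z^30, C_2 ≅ Z^20.

The boundary map ∂_1: C_1 → C_0 is given by ∂[p,q] = [q] − [p]. For instance
  ∂TW = W − T.
The 10×30 boundary matrix has rank 9 and Smith normal form diag(1,1,1,1,1,1,1,1,1).

Boundary ∂_2: C_2 → C_1 acts by ∂[p,q,r] = [q,r] − [p,r] + [p,q]. For instance
  ∂PSY = SY − PY + PS,
  ∂TUW = UW − TW + TU.
As a 30×20 matrix over Z this has rank 20, with invariant factors (1,1,1,1,1,1,1,1,1,1,1,1,1,1,1,1,1,1,1,2).

Computing H_k = (kernel of ∂_k) / (image of ∂_{k+1}):

  H_0: rank C_0 − rank ∂_1 = 10 − 9 = 1, and the invariant factors of ∂_1 are all 1, so H_0 = Z.
  H_1: rank ker ∂_1 − rank ∂_2 = (30 − 9) − 20 = 1, and ∂_2 has invariant factor 2 > 1, so H_1 = Z ⊕ Z_2.
  H_2: rank ker ∂_2 − rank ∂_3 = (20 − 20) − 0 = 0, and there is no ∂_3, so H_2 = 0.

As a check, the Euler characteristic is 10 − 30 + 20 = 0, which agrees with 1 − 1 + 0 = 0.

H_0 = Z,  H_1 = Z ⊕ Z_2,  H_2 = 0.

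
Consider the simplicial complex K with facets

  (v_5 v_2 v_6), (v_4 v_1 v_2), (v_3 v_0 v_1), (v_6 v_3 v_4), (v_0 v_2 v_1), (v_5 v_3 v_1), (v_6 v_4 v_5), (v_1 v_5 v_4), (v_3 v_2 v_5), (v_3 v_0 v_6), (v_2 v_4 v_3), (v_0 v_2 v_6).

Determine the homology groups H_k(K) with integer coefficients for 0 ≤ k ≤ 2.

Take the total order v_0 < v_1 < v_2 < v_3 < v_4 < v_5 < v_6 on the vertex set. Then K (dimension 2) consists of the simplices:

  0-simplices (7): [v_0], [v_1], [v_2], [v_3], [v_4], [v_5], [v_6]
  1-simplices (18): (18 of them)
  2-simplices (12): (12 of them)

Hence C_0 ≅ Z^7, C_1 ≅ Z^18, C_2 ≅ Z^12.

∂_1: C_1 → C_0 maps an edge to its endpoints' difference, ∂[p,q] = q − p.
The 7×18 boundary matrix has rank 6 and Smith normal form diag(1,1,1,1,1,1).

∂_2: C_2 → C_1 acts by ∂[p,q,r] = [q,r] − [p,r] + [p,q]. For instance
  ∂[v_2,v_3,v_4] = [v_3,v_4] − [v_2,v_4] + [v_2,v_3],
  ∂[v_0,v_1,v_3] = [v_1,v_3] − [v_0,v_3] + [v_0,v_1].
This gives a 18×12 integer matrix of rank 12; reducing to Smith normal form yields diagonal entries (1,1,1,1,1,1,1,1,1,1,1,2).

Now H_k = ker ∂_k / im ∂_{k+1}, so:

  H_0: rank C_0 − rank ∂_1 = 7 − 6 = 1, and the invariant factors of ∂_1 are all 1, so H_0 = Z.
  H_1: rank ker ∂_1 − rank ∂_2 = (18 − 6) − 12 = 0, and ∂_2 has invariant factor 2 > 1, so H_1 = Z/2.
  H_2: rank ker ∂_2 − rank ∂_3 = (12 − 12) − 0 = 0, and there is no ∂_3, so H_2 = 0.

H_0 ≅ Z,  H_1 ≅ Z/2,  H_2 = 0.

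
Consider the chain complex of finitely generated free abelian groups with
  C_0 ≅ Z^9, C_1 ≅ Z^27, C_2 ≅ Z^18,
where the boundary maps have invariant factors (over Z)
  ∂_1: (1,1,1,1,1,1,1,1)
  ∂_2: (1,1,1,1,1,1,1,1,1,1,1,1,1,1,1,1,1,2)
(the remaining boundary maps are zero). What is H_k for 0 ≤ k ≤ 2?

H_0: b_0 = 9 − 0 − 8 = 1; torsion from ∂_1 factors > 1: none. So H_0 ≅ Z.
H_1: b_1 = 27 − 8 − 18 = 1; torsion from ∂_2 factors > 1: [2]. So H_1 ≅ Z × Z/2.
H_2: b_2 = 18 − 18 − 0 = 0; torsion from ∂_3 factors > 1: none. So H_2 ≅ 0.

H_0 ≅ Z,  H_1 ≅ Z × Z/2,  H_2 = 0.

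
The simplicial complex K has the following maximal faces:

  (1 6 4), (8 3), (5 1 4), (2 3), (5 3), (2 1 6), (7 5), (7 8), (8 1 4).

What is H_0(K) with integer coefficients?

H_0 = Z.

Order the vertices as 1 < 2 < 3 < 4 < 5 < 6 < 7 < 8. Listing each simplex with vertices in this order, K has dimension 2 with simplices:

  0-simplices (8): [1], [2], [3], [4], [5], [6], [7], [8]
  1-simplices (14): [1,2], [1,4], [1,5], [1,6], [1,8], [2,3], [2,6], [3,5], [3,8], [4,5], [4,6], [4,8], [5,7], [7,8]
  2-simplices (4): [1,2,6], [1,4,5], [1,4,6], [1,4,8]

giving chain groups C_0 ≅ Z^8, C_1 ≅ Z^14, C_2 ≅ Z^4.

The boundary map ∂_1: C_1 → C_0 sends each edge [p,q] (with p < q) to q − p. For instance
  ∂[4,8] = [8] − [4].
The 8×14 boundary matrix has rank 7 and Smith normal form diag(1,1,1,1,1,1,1).

∂_2: C_2 → C_1 sends each 2-simplex [p,q,r] to [q,r] − [p,r] + [p,q]. For instance
  ∂[1,4,8] = [4,8] − [1,8] + [1,4],
  ∂[1,2,6] = [2,6] − [1,6] + [1,2].
The 14×4 boundary matrix has rank 4 and Smith normal form diag(1,1,1,1).

Now H_k = ker ∂_k / im ∂_{k+1}, so:

  H_0: rank C_0 − rank ∂_1 = 8 − 7 = 1, and the invariant factors of ∂_1 are all 1, so H_0 = Z.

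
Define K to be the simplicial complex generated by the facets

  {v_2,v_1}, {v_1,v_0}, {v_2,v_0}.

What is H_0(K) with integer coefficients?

Order the vertices as v_0 < v_1 < v_2. Listing each simplex with vertices in this order, K has dimension 1 with simplices:

  0-simplices (3): [v_0], [v_1], [v_2]
  1-simplices (3): [v_0,v_1], [v_0,v_2], [v_1,v_2]

Hence C_0 ≅ Z^3, C_1 ≅ Z^3.

The boundary map ∂_1: C_1 → C_0 sends each edge [p,q] (with p < q) to q − p.
This gives a 3×3 integer matrix of rank 2; reducing to Smith normal form yields diagonal entries (1,1).

Computing H_k = (kernel of ∂_k) / (image of ∂_{k+1}):

  H_0: rank C_0 − rank ∂_1 = 3 − 2 = 1, and the invariant factors of ∂_1 are all 1, so H_0 ≅ Z.

H_0 ≅ Z.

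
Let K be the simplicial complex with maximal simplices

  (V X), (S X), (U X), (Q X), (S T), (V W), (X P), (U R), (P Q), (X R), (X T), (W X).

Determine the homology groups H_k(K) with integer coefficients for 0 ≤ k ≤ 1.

H_0 ≅ Z,  H_1 ≅ Z^4.

Fix the vertex order P < Q < R < S < T < U < V < W < X and write every simplex with vertices in increasing order. Then dim K = 1 and the simplices of K are:

  0-simplices (9): P, Q, R, S, T, U, V, W, X
  1-simplices (12): PQ, PX, QX, RU, RX, ST, SX, TX, UX, VW, VX, WX

so the chain groups are C_0 ≅ Z^9, C_1 ≅ Z^12.

The boundary map ∂_1: C_1 → C_0 maps an edge to its endpoints' difference, ∂[p,q] = q − p. For instance
  ∂PQ = Q − P.
The 9×12 boundary matrix has rank 8 and Smith normal form diag(1,1,1,1,1,1,1,1).

Reading off H_k = ker ∂_k / im ∂_{k+1}:

  H_0: rank C_0 − rank ∂_1 = 9 − 8 = 1, and the invariant factors of ∂_1 are all 1, so H_0 ≅ Z.
  H_1: rank ker ∂_1 − rank ∂_2 = (12 − 8) − 0 = 4, and there is no ∂_2, so H_1 ≅ Z^4.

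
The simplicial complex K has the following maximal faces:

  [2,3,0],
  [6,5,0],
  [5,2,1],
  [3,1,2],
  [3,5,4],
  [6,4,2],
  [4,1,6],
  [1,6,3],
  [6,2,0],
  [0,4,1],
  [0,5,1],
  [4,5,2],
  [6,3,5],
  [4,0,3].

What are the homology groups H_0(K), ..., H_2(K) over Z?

Order the vertices as 0 < 1 < 2 < 3 < 4 < 5 < 6. Listing each simplex with vertices in this order, K has dimension 2 with simplices:

  0-simplices (7): [0], [1], [2], [3], [4], [5], [6]
  1-simplices (21): [0,1], [0,2], [0,3], [0,4], [0,5], [0,6], [1,2], [1,3], [1,4], [1,5], [1,6], [2,3], [2,4], [2,5], [2,6], [3,4], [3,5], [3,6], [4,5], [4,6], [5,6]
  2-simplices (14): [0,1,4], [0,1,5], [0,2,3], [0,2,6], [0,3,4], [0,5,6], [1,2,3], [1,2,5], [1,3,6], [1,4,6], [2,4,5], [2,4,6], [3,4,5], [3,5,6]

giving chain groups C_0 ≅ Z^7, C_1 ≅ Z^21, C_2 ≅ Z^14.

∂_1: C_1 → C_0 is given by ∂[p,q] = [q] − [p]. For instance
  ∂[0,1] = [1] − [0].
The 7×21 boundary matrix has rank 6 and Smith normal form diag(1,1,1,1,1,1).

The boundary map ∂_2: C_2 → C_1 maps a triangle to the signed sum of its edges. For instance
  ∂[1,2,3] = [2,3] − [1,3] + [1,2],
  ∂[0,2,6] = [2,6] − [0,6] + [0,2].
As a 21×14 matrix over Z this has rank 13, with invariant factors (1,1,1,1,1,1,1,1,1,1,1,1,1).

Now H_k = ker ∂_k / im ∂_{k+1}, so:

  H_0: rank C_0 − rank ∂_1 = 7 − 6 = 1, and the invariant factors of ∂_1 are all 1, so H_0 ≅ Z.
  H_1: rank ker ∂_1 − rank ∂_2 = (21 − 6) − 13 = 2, and the invariant factors of ∂_2 are all 1, so H_1 ≅ Z^2.
  H_2: rank ker ∂_2 − rank ∂_3 = (14 − 13) − 0 = 1, and there is no ∂_3, so H_2 ≅ Z.

(K is a triangulation of the torus T^2.)

H_0 ≅ Z,  H_1 ≅ Z^2,  H_2 ≅ Z.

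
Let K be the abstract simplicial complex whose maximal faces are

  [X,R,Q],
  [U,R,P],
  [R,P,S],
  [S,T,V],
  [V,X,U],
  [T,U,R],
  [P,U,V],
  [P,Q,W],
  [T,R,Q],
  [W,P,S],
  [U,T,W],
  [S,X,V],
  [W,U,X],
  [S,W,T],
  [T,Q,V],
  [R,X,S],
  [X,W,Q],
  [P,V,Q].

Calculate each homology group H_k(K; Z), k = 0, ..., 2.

H_0 = Z,  H_1 = Z^2,  H_2 = Z.

Fix the vertex order P < Q < R < S < T < U < V < W < X and write every simplex with vertices in increasing order. Then dim K = 2 and the simplices of K are:

  0-simplices (9): P, Q, R, S, T, U, V, W, X
  1-simplices (27): PQ, PR, PS, PU, PV, PW, QR, QT, QV, QW, QX, RS, RT, RU, RX, ST, SV, SW, SX, TU, TV, TW, UV, UW, UX, VX, WX
  2-simplices (18): PQV, PQW, PRS, PRU, PSW, PUV, QRT, QRX, QTV, QWX, RSX, RTU, STV, STW, SVX, TUW, UVX, UWX

giving chain groups C_0 ≅ Z^9, C_1 ≅ Z^27, C_2 ≅ Z^18.

The boundary map ∂_1: C_1 → C_0 is given by ∂[p,q] = [q] − [p]. For instance
  ∂UX = X − U.
The 9×27 boundary matrix has rank 8 and Smith normal form diag(1,1,1,1,1,1,1,1).

The boundary map ∂_2: C_2 → C_1 maps a triangle to the signed sum of its edges. For instance
  ∂UVX = VX − UX + UV,
  ∂UWX = WX − UX + UW.
The 27×18 boundary matrix has rank 17 and Smith normal form diag(1,1,1,1,1,1,1,1,1,1,1,1,1,1,1,1,1).

Computing H_k = (kernel of ∂_k) / (image of ∂_{k+1}):

  H_0: rank C_0 − rank ∂_1 = 9 − 8 = 1, and the invariant factors of ∂_1 are all 1, so H_0 ≅ Z.
  H_1: rank ker ∂_1 − rank ∂_2 = (27 − 8) − 17 = 2, and the invariant factors of ∂_2 are all 1, so H_1 ≅ Z^2.
  H_2: rank ker ∂_2 − rank ∂_3 = (18 − 17) − 0 = 1, and there is no ∂_3, so H_2 ≅ Z.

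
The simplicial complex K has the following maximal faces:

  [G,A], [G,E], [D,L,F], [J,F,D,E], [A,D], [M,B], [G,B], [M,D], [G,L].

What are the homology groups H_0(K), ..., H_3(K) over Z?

Fix the vertex order A < B < D < E < F < G < J < L < M and write every simplex with vertices in increasing order. Then dim K = 3 and the simplices of K are:

  0-simplices (9): A, B, D, E, F, G, J, L, M
  1-simplices (15): AD, AG, BG, BM, DE, DF, DJ, DL, DM, EF, EG, EJ, FJ, FL, GL
  2-simplices (5): DEF, DEJ, DFJ, DFL, EFJ
  3-simplices (1): DEFJ

so the chain groups are C_0 ≅ Z^9, C_1 ≅ Z^15, C_2 ≅ Z^5, C_3 ≅ Z^1.

The boundary map ∂_1: C_1 → C_0 is given by ∂[p,q] = [q] − [p]. For instance
  ∂BG = G − B.
The 9×15 boundary matrix has rank 8 and Smith normal form diag(1,1,1,1,1,1,1,1).

Boundary ∂_2: C_2 → C_1 sends each 2-simplex [p,q,r] to [q,r] − [p,r] + [p,q]. For instance
  ∂DEJ = EJ − DJ + DE,
  ∂DFJ = FJ − DJ + DF.
This gives a 15×5 integer matrix of rank 4; reducing to Smith normal form yields diagonal entries (1,1,1,1).

∂_3: C_3 → C_2 sends each 3-simplex σ to the alternating sum Σ_i (−1)^i (σ with its i-th vertex removed). For instance
  ∂DEFJ = EFJ − DFJ + DEJ − DEF.
This gives a 5×1 integer matrix of rank 1; reducing to Smith normal form yields diagonal entries (1).

Computing H_k = (kernel of ∂_k) / (image of ∂_{k+1}):

  H_0: rank C_0 − rank ∂_1 = 9 − 8 = 1, and the invariant factors of ∂_1 are all 1, so H_0 ≅ Z.
  H_1: rank ker ∂_1 − rank ∂_2 = (15 − 8) − 4 = 3, and the invariant factors of ∂_2 are all 1, so H_1 ≅ Z^3.
  H_2: rank ker ∂_2 − rank ∂_3 = (5 − 4) − 1 = 0, and the invariant factors of ∂_3 are all 1, so H_2 ≅ 0.
  H_3: rank ker ∂_3 − rank ∂_4 = (1 − 1) − 0 = 0, and there is no ∂_4, so H_3 ≅ 0.

As a check, the Euler characteristic is 9 − 15 + 5 − 1 = -2, which agrees with 1 − 3 + 0 − 0 = -2.

H_0 = Z,  H_1 = Z^3,  H_2 = 0,  H_3 = 0.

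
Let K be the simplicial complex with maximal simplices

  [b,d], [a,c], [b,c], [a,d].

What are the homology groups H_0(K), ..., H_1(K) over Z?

H_0 = Z,  H_1 = Z.

Fix the vertex order a < b < c < d and write every simplex with vertices in increasing order. Then dim K = 1 and the simplices of K are:

  0-simplices (4): a, b, c, d
  1-simplices (4): ac, ad, bc, bd

giving chain groups C_0 ≅ Z^4, C_1 ≅ Z^4.

The boundary map ∂_1: C_1 → C_0 sends each edge [p,q] (with p < q) to q − p. For instance
  ∂ad = d − a.
This gives a 4×4 integer matrix of rank 3; reducing to Smith normal form yields diagonal entries (1,1,1).

Computing H_k = (kernel of ∂_k) / (image of ∂_{k+1}):

  H_0: rank C_0 − rank ∂_1 = 4 − 3 = 1, and the invariant factors of ∂_1 are all 1, so H_0 ≅ Z.
  H_1: rank ker ∂_1 − rank ∂_2 = (4 − 3) − 0 = 1, and there is no ∂_2, so H_1 ≅ Z.

As a check, the Euler characteristic is 4 − 4 = 0, which agrees with 1 − 1 = 0.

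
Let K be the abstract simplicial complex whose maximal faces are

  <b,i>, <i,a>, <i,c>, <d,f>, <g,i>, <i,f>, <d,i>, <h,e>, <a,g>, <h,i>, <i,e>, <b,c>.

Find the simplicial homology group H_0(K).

Order the vertices as a < b < c < d < e < f < g < h < i. Listing each simplex with vertices in this order, K has dimension 1 with simplices:

  0-simplices (9): a, b, c, d, e, f, g, h, i
  1-simplices (12): ag, ai, bc, bi, ci, df, di, eh, ei, fi, gi, hi

so the chain groups are C_0 ≅ Z^9, C_1 ≅ Z^12.

Boundary ∂_1: C_1 → C_0 maps an edge to its endpoints' difference, ∂[p,q] = q − p. For instance
  ∂ei = i − e.
As a 9×12 matrix over Z this has rank 8, with invariant factors (1,1,1,1,1,1,1,1).

Computing H_k = (kernel of ∂_k) / (image of ∂_{k+1}):

  H_0: rank C_0 − rank ∂_1 = 9 − 8 = 1, and the invariant factors of ∂_1 are all 1, so H_0 = Z.

H_0 ≅ Z.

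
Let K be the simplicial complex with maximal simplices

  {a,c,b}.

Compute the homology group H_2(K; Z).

Order the vertices as a < b < c. Listing each simplex with vertices in this order, K has dimension 2 with simplices:

  0-simplices (3): a, b, c
  1-simplices (3): ab, ac, bc
  2-simplices (1): abc

so the chain groups are C_0 ≅ Z^3, C_1 ≅ Z^3, C_2 ≅ Z^1.

Boundary ∂_1: C_1 → C_0 maps an edge to its endpoints' difference, ∂[p,q] = q − p. For instance
  ∂ac = c − a.
This gives a 3×3 integer matrix of rank 2; reducing to Smith normal form yields diagonal entries (1,1).

Boundary ∂_2: C_2 → C_1 maps a triangle to the signed sum of its edges. For instance
  ∂abc = bc − ac + ab.
The resulting 3×1 matrix has rank 1, and its Smith normal form has invariant factors (1).

Reading off H_k = ker ∂_k / im ∂_{k+1}:

  H_2: rank ker ∂_2 − rank ∂_3 = (1 − 1) − 0 = 0, and there is no ∂_3, so H_2 = 0.

H_2 = 0.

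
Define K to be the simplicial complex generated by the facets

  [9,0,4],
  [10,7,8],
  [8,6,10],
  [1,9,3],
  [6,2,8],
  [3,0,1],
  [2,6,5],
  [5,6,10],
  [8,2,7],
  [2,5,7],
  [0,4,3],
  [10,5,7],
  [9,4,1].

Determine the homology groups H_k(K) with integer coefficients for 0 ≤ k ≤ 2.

Order the vertices as 0 < 1 < 2 < 3 < 4 < 5 < 6 < 7 < 8 < 9 < 10. Listing each simplex with vertices in this order, K has dimension 2 with simplices:

  0-simplices (11): [0], [1], [2], [3], [4], [5], [6], [7], [8], [9], [10]
  1-simplices (22): [0,1], [0,3], [0,4], [0,9], [1,3], [1,4], [1,9], [2,5], [2,6], [2,7], [2,8], [3,4], [3,9], [4,9], [5,6], [5,7], [5,10], [6,8], [6,10], [7,8], [7,10], [8,10]
  2-simplices (13): [0,1,3], [0,3,4], [0,4,9], [1,3,9], [1,4,9], [2,5,6], [2,5,7], [2,6,8], [2,7,8], [5,6,10], [5,7,10], [6,8,10], [7,8,10]

giving chain groups C_0 ≅ Z^11, C_1 ≅ Z^22, C_2 ≅ Z^13.

The boundary map ∂_1: C_1 → C_0 sends each edge [p,q] (with p < q) to q − p.
The 11×22 boundary matrix has rank 9 and Smith normal form diag(1,1,1,1,1,1,1,1,1).

Boundary ∂_2: C_2 → C_1 maps a triangle to the signed sum of its edges. For instance
  ∂[2,7,8] = [7,8] − [2,8] + [2,7],
  ∂[5,6,10] = [6,10] − [5,10] + [5,6].
This gives a 22×13 integer matrix of rank 12; reducing to Smith normal form yields diagonal entries (1,1,1,1,1,1,1,1,1,1,1,1).

Reading off H_k = ker ∂_k / im ∂_{k+1}:

  H_0: rank C_0 − rank ∂_1 = 11 − 9 = 2, and the invariant factors of ∂_1 are all 1, so H_0 ≅ Z^2.
  H_1: rank ker ∂_1 − rank ∂_2 = (22 − 9) − 12 = 1, and the invariant factors of ∂_2 are all 1, so H_1 ≅ Z.
  H_2: rank ker ∂_2 − rank ∂_3 = (13 − 12) − 0 = 1, and there is no ∂_3, so H_2 ≅ Z.

As a check, the Euler characteristic is 11 − 22 + 13 = 2, which agrees with 2 − 1 + 1 = 2.

H_0 ≅ Z^2,  H_1 ≅ Z,  H_2 ≅ Z.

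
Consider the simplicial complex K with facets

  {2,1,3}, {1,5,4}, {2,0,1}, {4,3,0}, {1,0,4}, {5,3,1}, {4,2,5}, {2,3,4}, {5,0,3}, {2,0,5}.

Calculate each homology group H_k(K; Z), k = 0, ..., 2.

H_0 ≅ Z,  H_1 ≅ Z/2,  H_2 = 0.

Order the vertices as 0 < 1 < 2 < 3 < 4 < 5. Listing each simplex with vertices in this order, K has dimension 2 with simplices:

  0-simplices (6): [0], [1], [2], [3], [4], [5]
  1-simplices (15): [0,1], [0,2], [0,3], [0,4], [0,5], [1,2], [1,3], [1,4], [1,5], [2,3], [2,4], [2,5], [3,4], [3,5], [4,5]
  2-simplices (10): [0,1,2], [0,1,4], [0,2,5], [0,3,4], [0,3,5], [1,2,3], [1,3,5], [1,4,5], [2,3,4], [2,4,5]

giving chain groups C_0 ≅ Z^6, C_1 ≅ Z^15, C_2 ≅ Z^10.

∂_1: C_1 → C_0 is given by ∂[p,q] = [q] − [p]. For instance
  ∂[0,1] = [1] − [0].
As a 6×15 matrix over Z this has rank 5, with invariant factors (1,1,1,1,1).

Boundary ∂_2: C_2 → C_1 sends each 2-simplex [p,q,r] to [q,r] − [p,r] + [p,q]. For instance
  ∂[2,4,5] = [4,5] − [2,5] + [2,4],
  ∂[1,3,5] = [3,5] − [1,5] + [1,3].
The resulting 15×10 matrix has rank 10, and its Smith normal form has invariant factors (1,1,1,1,1,1,1,1,1,2).

Reading off H_k = ker ∂_k / im ∂_{k+1}:

  H_0: rank C_0 − rank ∂_1 = 6 − 5 = 1, and the invariant factors of ∂_1 are all 1, so H_0 ≅ Z.
  H_1: rank ker ∂_1 − rank ∂_2 = (15 − 5) − 10 = 0, and ∂_2 has invariant factor 2 > 1, so H_1 ≅ Z/2.
  H_2: rank ker ∂_2 − rank ∂_3 = (10 − 10) − 0 = 0, and there is no ∂_3, so H_2 ≅ 0.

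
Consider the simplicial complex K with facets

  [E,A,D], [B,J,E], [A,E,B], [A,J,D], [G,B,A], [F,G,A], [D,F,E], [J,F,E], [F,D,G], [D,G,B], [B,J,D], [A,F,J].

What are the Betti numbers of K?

Order the vertices as A < B < D < E < F < G < J. Listing each simplex with vertices in this order, K has dimension 2 with simplices:

  0-simplices (7): A, B, D, E, F, G, J
  1-simplices (18): AB, AD, AE, AF, AG, AJ, BD, BE, BG, BJ, DE, DF, DG, DJ, EF, EJ, FG, FJ
  2-simplices (12): ABE, ABG, ADE, ADJ, AFG, AFJ, BDG, BDJ, BEJ, DEF, DFG, EFJ

so the chain groups are C_0 ≅ Z^7, C_1 ≅ Z^18, C_2 ≅ Z^12.

The boundary map ∂_1: C_1 → C_0 is given by ∂[p,q] = [q] − [p].
As a 7×18 matrix over Z this has rank 6, with invariant factors (1,1,1,1,1,1).

∂_2: C_2 → C_1 sends each 2-simplex [p,q,r] to [q,r] − [p,r] + [p,q]. For instance
  ∂ABE = BE − AE + AB,
  ∂AFG = FG − AG + AF.
The resulting 18×12 matrix has rank 12, and its Smith normal form has invariant factors (1,1,1,1,1,1,1,1,1,1,1,2).

From H_k ≅ ker(∂_k) / im(∂_{k+1}) we obtain:

  H_0: rank C_0 − rank ∂_1 = 7 − 6 = 1, and the invariant factors of ∂_1 are all 1, so H_0 ≅ Z.
  H_1: rank ker ∂_1 − rank ∂_2 = (18 − 6) − 12 = 0, and ∂_2 has invariant factor 2 > 1, so H_1 ≅ Z_2.
  H_2: rank ker ∂_2 − rank ∂_3 = (12 − 12) − 0 = 0, and there is no ∂_3, so H_2 ≅ 0.

Hence the Betti numbers are b_0 = 1, b_1 = 0, b_2 = 0.

b_0 = 1, b_1 = 0, b_2 = 0.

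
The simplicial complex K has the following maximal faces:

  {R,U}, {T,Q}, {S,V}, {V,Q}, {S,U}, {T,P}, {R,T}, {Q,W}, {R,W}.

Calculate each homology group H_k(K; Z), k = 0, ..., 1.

Order the vertices as P < Q < R < S < T < U < V < W. Listing each simplex with vertices in this order, K has dimension 1 with simplices:

  0-simplices (8): P, Q, R, S, T, U, V, W
  1-simplices (9): PT, QT, QV, QW, RT, RU, RW, SU, SV

Hence C_0 ≅ Z^8, C_1 ≅ Z^9.

∂_1: C_1 → C_0 is given by ∂[p,q] = [q] − [p].
This gives a 8×9 integer matrix of rank 7; reducing to Smith normal form yields diagonal entries (1,1,1,1,1,1,1).

From H_k ≅ ker(∂_k) / im(∂_{k+1}) we obtain:

  H_0: rank C_0 − rank ∂_1 = 8 − 7 = 1, and the invariant factors of ∂_1 are all 1, so H_0 ≅ Z.
  H_1: rank ker ∂_1 − rank ∂_2 = (9 − 7) − 0 = 2, and there is no ∂_2, so H_1 ≅ Z^2.

As a check, the Euler characteristic is 8 − 9 = -1, which agrees with 1 − 2 = -1.

H_0 = Z,  H_1 = Z^2.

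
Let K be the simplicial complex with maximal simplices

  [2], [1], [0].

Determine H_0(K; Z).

Take the total order 0 < 1 < 2 on the vertex set. Then K (dimension 0) consists of the simplices:

  0-simplices (3): [0], [1], [2]

giving chain groups C_0 ≅ Z^3.

Now H_k = ker ∂_k / im ∂_{k+1}, so:

  H_0: rank C_0 − rank ∂_1 = 3 − 0 = 3, and there is no ∂_1, so H_0 ≅ Z^3.

(K is a triangulation of a set of 3 points.)

H_0 = Z^3.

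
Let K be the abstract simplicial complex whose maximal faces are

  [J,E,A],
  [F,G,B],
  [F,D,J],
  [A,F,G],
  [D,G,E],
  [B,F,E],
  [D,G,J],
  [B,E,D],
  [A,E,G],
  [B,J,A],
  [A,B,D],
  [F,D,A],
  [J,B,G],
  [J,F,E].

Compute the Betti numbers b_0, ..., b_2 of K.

b_0 = 1, b_1 = 2, b_2 = 1.

We work with the vertex ordering A < B < D < E < F < G < J. The simplices of K, each written with vertices in increasing order, are:

  0-simplices (7): A, B, D, E, F, G, J
  1-simplices (21): AB, AD, AE, AF, AG, AJ, BD, BE, BF, BG, BJ, DE, DF, DG, DJ, EF, EG, EJ, FG, FJ, GJ
  2-simplices (14): ABD, ABJ, ADF, AEG, AEJ, AFG, BDE, BEF, BFG, BGJ, DEG, DFJ, DGJ, EFJ

Hence C_0 ≅ Z^7, C_1 ≅ Z^21, C_2 ≅ Z^14.

The boundary map ∂_1: C_1 → C_0 is given by ∂[p,q] = [q] − [p].
This gives a 7×21 integer matrix of rank 6; reducing to Smith normal form yields diagonal entries (1,1,1,1,1,1).

The boundary map ∂_2: C_2 → C_1 sends each 2-simplex [p,q,r] to [q,r] − [p,r] + [p,q]. For instance
  ∂AEJ = EJ − AJ + AE,
  ∂EFJ = FJ − EJ + EF.
This gives a 21×14 integer matrix of rank 13; reducing to Smith normal form yields diagonal entries (1,1,1,1,1,1,1,1,1,1,1,1,1).

Reading off H_k = ker ∂_k / im ∂_{k+1}:

  H_0: rank C_0 − rank ∂_1 = 7 − 6 = 1, and the invariant factors of ∂_1 are all 1, so H_0 ≅ Z.
  H_1: rank ker ∂_1 − rank ∂_2 = (21 − 6) − 13 = 2, and the invariant factors of ∂_2 are all 1, so H_1 ≅ Z^2.
  H_2: rank ker ∂_2 − rank ∂_3 = (14 − 13) − 0 = 1, and there is no ∂_3, so H_2 ≅ Z.

Hence the Betti numbers are b_0 = 1, b_1 = 2, b_2 = 1.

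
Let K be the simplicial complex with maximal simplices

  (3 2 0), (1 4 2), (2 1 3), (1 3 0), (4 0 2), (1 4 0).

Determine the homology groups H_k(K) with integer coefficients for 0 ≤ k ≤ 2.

H_0 ≅ Z,  H_1 = 0,  H_2 ≅ Z.

Fix the vertex order 0 < 1 < 2 < 3 < 4 and write every simplex with vertices in increasing order. Then dim K = 2 and the simplices of K are:

  0-simplices (5): [0], [1], [2], [3], [4]
  1-simplices (9): [0,1], [0,2], [0,3], [0,4], [1,2], [1,3], [1,4], [2,3], [2,4]
  2-simplices (6): [0,1,3], [0,1,4], [0,2,3], [0,2,4], [1,2,3], [1,2,4]

giving chain groups C_0 ≅ Z^5, C_1 ≅ Z^9, C_2 ≅ Z^6.

Boundary ∂_1: C_1 → C_0 sends each edge [p,q] (with p < q) to q − p. For instance
  ∂[1,4] = [4] − [1].
The 5×9 boundary matrix has rank 4 and Smith normal form diag(1,1,1,1).

Boundary ∂_2: C_2 → C_1 maps a triangle to the signed sum of its edges. For instance
  ∂[0,2,4] = [2,4] − [0,4] + [0,2],
  ∂[0,1,3] = [1,3] − [0,3] + [0,1].
The resulting 9×6 matrix has rank 5, and its Smith normal form has invariant factors (1,1,1,1,1).

Reading off H_k = ker ∂_k / im ∂_{k+1}:

  H_0: rank C_0 − rank ∂_1 = 5 − 4 = 1, and the invariant factors of ∂_1 are all 1, so H_0 ≅ Z.
  H_1: rank ker ∂_1 − rank ∂_2 = (9 − 4) − 5 = 0, and the invariant factors of ∂_2 are all 1, so H_1 ≅ 0.
  H_2: rank ker ∂_2 − rank ∂_3 = (6 − 5) − 0 = 1, and there is no ∂_3, so H_2 ≅ Z.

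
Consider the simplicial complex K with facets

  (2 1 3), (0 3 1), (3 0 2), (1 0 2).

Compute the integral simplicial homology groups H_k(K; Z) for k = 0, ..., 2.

H_0 = Z,  H_1 = 0,  H_2 = Z.

We work with the vertex ordering 0 < 1 < 2 < 3. The simplices of K, each written with vertices in increasing order, are:

  0-simplices (4): [0], [1], [2], [3]
  1-simplices (6): [0,1], [0,2], [0,3], [1,2], [1,3], [2,3]
  2-simplices (4): [0,1,2], [0,1,3], [0,2,3], [1,2,3]

Hence C_0 ≅ Z^4, C_1 ≅ Z^6, C_2 ≅ Z^4.

The boundary map ∂_1: C_1 → C_0 sends each edge [p,q] (with p < q) to q − p. For instance
  ∂[0,1] = [1] − [0].
The resulting 4×6 matrix has rank 3, and its Smith normal form has invariant factors (1,1,1).

Boundary ∂_2: C_2 → C_1 maps a triangle to the signed sum of its edges. For instance
  ∂[0,1,2] = [1,2] − [0,2] + [0,1],
  ∂[1,2,3] = [2,3] − [1,3] + [1,2].
The 6×4 boundary matrix has rank 3 and Smith normal form diag(1,1,1).

Computing H_k = (kernel of ∂_k) / (image of ∂_{k+1}):

  H_0: rank C_0 − rank ∂_1 = 4 − 3 = 1, and the invariant factors of ∂_1 are all 1, so H_0 ≅ Z.
  H_1: rank ker ∂_1 − rank ∂_2 = (6 − 3) − 3 = 0, and the invariant factors of ∂_2 are all 1, so H_1 ≅ 0.
  H_2: rank ker ∂_2 − rank ∂_3 = (4 − 3) − 0 = 1, and there is no ∂_3, so H_2 ≅ Z.

(K is a triangulation of the 2-sphere S^2.)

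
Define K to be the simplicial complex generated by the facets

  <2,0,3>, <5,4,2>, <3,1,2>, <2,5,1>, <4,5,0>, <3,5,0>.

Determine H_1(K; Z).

H_1 = Z.

We work with the vertex ordering 0 < 1 < 2 < 3 < 4 < 5. The simplices of K, each written with vertices in increasing order, are:

  0-simplices (6): [0], [1], [2], [3], [4], [5]
  1-simplices (12): [0,2], [0,3], [0,4], [0,5], [1,2], [1,3], [1,5], [2,3], [2,4], [2,5], [3,5], [4,5]
  2-simplices (6): [0,2,3], [0,3,5], [0,4,5], [1,2,3], [1,2,5], [2,4,5]

giving chain groups C_0 ≅ Z^6, C_1 ≅ Z^12, C_2 ≅ Z^6.

Boundary ∂_1: C_1 → C_0 sends each edge [p,q] (with p < q) to q − p. For instance
  ∂[0,5] = [5] − [0].
The resulting 6×12 matrix has rank 5, and its Smith normal form has invariant factors (1,1,1,1,1).

∂_2: C_2 → C_1 acts by ∂[p,q,r] = [q,r] − [p,r] + [p,q]. For instance
  ∂[1,2,5] = [2,5] − [1,5] + [1,2],
  ∂[0,4,5] = [4,5] − [0,5] + [0,4].
The resulting 12×6 matrix has rank 6, and its Smith normal form has invariant factors (1,1,1,1,1,1).

Computing H_k = (kernel of ∂_k) / (image of ∂_{k+1}):

  H_1: rank ker ∂_1 − rank ∂_2 = (12 − 5) − 6 = 1, and the invariant factors of ∂_2 are all 1, so H_1 ≅ Z.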